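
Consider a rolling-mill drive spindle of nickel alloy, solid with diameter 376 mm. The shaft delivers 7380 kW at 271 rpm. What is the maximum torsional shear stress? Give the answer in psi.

ω = 2π·271/60 = 28.38 rad/s, so T = P/ω = 7380×10³ / 28.38 = 260100 N·m.
J = πd⁴/32 = π(0.376)⁴/32 = 1.962×10^-3 m⁴.
τ_max = T·r/J = 260100 × 0.188 / 1.962×10^-3 = 2.492×10^7 Pa.

3610 psi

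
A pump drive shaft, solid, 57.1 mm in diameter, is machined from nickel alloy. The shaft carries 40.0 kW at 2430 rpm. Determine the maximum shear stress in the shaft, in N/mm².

4.30 N/mm²

ω = 2π·2430/60 = 254.5 rad/s, so T = P/ω = 40.0×10³ / 254.5 = 157.2 N·m.
J = πd⁴/32 = π(0.0571)⁴/32 = 1.044×10^-6 m⁴.
τ_max = T·r/J = 157.2 × 0.0285 / 1.044×10^-6 = 4.300×10^6 Pa.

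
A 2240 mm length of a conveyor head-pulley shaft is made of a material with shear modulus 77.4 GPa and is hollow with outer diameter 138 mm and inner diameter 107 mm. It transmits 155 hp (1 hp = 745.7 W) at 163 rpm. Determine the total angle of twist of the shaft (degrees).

ω = 2π·163/60 = 17.07 rad/s, so T = P/ω = 155×745.7 / 17.07 = 6771 N·m.
J = π(d_o⁴ − d_i⁴)/32 = π(0.138⁴ − 0.107⁴)/32 = 2.274×10^-5 m⁴.
θ = T·L/(G·J) = 6771 × 2.24 / (77.4×10⁹ × 2.274×10^-5) = 8.619×10^-3 rad.

0.494°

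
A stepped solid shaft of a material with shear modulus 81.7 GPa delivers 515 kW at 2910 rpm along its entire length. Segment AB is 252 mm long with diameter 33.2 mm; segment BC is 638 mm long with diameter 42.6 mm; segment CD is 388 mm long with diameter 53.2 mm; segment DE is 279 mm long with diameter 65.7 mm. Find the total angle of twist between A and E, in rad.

0.0979 rad

ω = 2π·2910/60 = 304.7 rad/s, so T = P/ω = 515×10³ / 304.7 = 1690 N·m.
J_AB = π(0.0332)⁴/32 = 1.19×10^-7 m⁴; J_BC = π(0.0426)⁴/32 = 3.23×10^-7 m⁴; J_CD = π(0.0532)⁴/32 = 7.86×10^-7 m⁴; J_DE = π(0.0657)⁴/32 = 1.83×10^-6 m⁴.
θ = (T/G)·Σ L_i/J_i = (1690/81.7×10⁹)·(0.252/1.19×10^-7 + 0.638/3.23×10^-7 + 0.388/7.86×10^-7 + 0.279/1.83×10^-6) = 0.09788 rad.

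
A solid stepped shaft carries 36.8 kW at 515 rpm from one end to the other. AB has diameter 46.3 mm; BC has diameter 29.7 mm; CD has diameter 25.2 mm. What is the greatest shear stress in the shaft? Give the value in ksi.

ω = 2π·515/60 = 53.93 rad/s, so T = P/ω = 36.8×10³ / 53.93 = 682.4 N·m.
Under the same torque, τ_max = 16T/(πd³) is largest where d is smallest — segment CD (d = 25.2 mm).
τ_max = 16·682.4/(π·(0.0252)³) = 2.172×10^8 Pa.

31.5 ksi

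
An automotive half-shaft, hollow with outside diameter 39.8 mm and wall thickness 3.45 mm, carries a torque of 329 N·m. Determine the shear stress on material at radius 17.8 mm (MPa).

J = π(d_o⁴ − d_i⁴)/32 = π(0.0398⁴ − 0.0329⁴)/32 = 1.313×10^-7 m⁴.
Shear stress varies linearly with radius: τ = T·r/J = 329.0 × 0.0178 / 1.313×10^-7 = 4.460×10^7 Pa.

44.6 MPa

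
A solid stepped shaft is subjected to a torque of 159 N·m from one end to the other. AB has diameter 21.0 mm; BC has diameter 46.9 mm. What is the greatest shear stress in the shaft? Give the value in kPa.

87400 kPa

Under the same torque, τ_max = 16T/(πd³) is largest where d is smallest — segment AB (d = 21.0 mm).
τ_max = 16·159.0/(π·(0.0210)³) = 8.744×10^7 Pa.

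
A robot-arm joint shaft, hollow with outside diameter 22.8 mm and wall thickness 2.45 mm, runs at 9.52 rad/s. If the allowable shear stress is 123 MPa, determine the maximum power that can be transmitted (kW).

J = π(d_o⁴ − d_i⁴)/32 = π(0.0228⁴ − 0.0179⁴)/32 = 1.645×10^-8 m⁴.
T_max = τ_allow·J/r = 1.23×10^8 × 1.645×10^-8 / 0.0114 = 177.5 N·m.
ω = 9.52 rad/s, so P_max = T_max·ω = 1690 W.

1.69 kW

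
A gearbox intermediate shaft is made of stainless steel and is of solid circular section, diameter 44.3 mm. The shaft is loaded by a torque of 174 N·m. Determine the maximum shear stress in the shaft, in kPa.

10200 kPa

J = πd⁴/32 = π(0.0443)⁴/32 = 3.781×10^-7 m⁴.
τ_max = T·r/J = 174.0 × 0.0221 / 3.781×10^-7 = 1.019×10^7 Pa.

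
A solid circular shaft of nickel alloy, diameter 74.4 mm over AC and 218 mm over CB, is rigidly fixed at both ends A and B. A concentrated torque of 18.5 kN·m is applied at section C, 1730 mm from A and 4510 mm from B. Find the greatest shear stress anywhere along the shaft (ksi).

Compatibility: T_A·a/J_AC = T_B·b/J_CB with T_A + T_B = T₀.
J_AC = 3.01×10^-6 m⁴, J_CB = 2.22×10^-4 m⁴, so T_A = T₀·(J_AC/a)/((J_AC/a)+(J_CB/b)) = 631.9 N·m, T_B = 17870 N·m.
τ in each portion: τ_AC = 7.81×10^6 Pa, τ_CB = 8.78×10^6 Pa; maximum is in CB.
τ_max = T_CB·r/J = 17870·0.109/2.22×10^-4 = 8.784×10^6 Pa.

1.27 ksi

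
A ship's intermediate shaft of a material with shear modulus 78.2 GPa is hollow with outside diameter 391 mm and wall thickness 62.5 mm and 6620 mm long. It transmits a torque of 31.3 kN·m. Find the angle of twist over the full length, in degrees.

J = π(d_o⁴ − d_i⁴)/32 = π(0.391⁴ − 0.266⁴)/32 = 1.803×10^-3 m⁴.
θ = T·L/(G·J) = 31300 × 6.62 / (78.2×10⁹ × 1.803×10^-3) = 1.470×10^-3 rad.

0.0842°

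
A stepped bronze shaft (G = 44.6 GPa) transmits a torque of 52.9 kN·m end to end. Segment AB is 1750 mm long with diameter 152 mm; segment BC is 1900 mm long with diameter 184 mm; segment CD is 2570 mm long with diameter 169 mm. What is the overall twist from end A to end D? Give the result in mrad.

J_AB = π(0.152)⁴/32 = 5.24×10^-5 m⁴; J_BC = π(0.184)⁴/32 = 1.13×10^-4 m⁴; J_CD = π(0.169)⁴/32 = 8.01×10^-5 m⁴.
θ = (T/G)·Σ L_i/J_i = (52900/44.6×10⁹)·(1.75/5.24×10^-5 + 1.90/1.13×10^-4 + 2.57/8.01×10^-5) = 0.09770 rad.

97.7 mrad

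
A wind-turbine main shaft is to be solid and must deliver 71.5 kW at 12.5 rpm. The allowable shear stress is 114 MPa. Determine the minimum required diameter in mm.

135 mm

ω = 2π·12.5/60 = 1.309 rad/s, so T = P/ω = 71.5×10³ / 1.309 = 54620 N·m.
For a solid shaft τ_max = 16T/(πd³), so d = (16T/(π τ_allow))^(1/3) = (16·54620/(π·1.14×10^8))^(1/3) = 0.1346 m.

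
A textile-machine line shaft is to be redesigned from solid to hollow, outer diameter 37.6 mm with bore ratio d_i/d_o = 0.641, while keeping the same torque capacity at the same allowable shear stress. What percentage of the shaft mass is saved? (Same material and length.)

33.4 %

Equal τ_max and T ⇒ the solid shaft needs d_s³ = d_o³(1−k⁴), so d_s = 37.6·(1−0.641⁴)^(1/3) = 35.35 mm.
Area ratio A_h/A_s = d_o²(1−k²)/d_s² = (1−k²)/(1−k⁴)^(2/3) = 0.6664.
Mass saving = 1 − 0.6664 = 33.4 %.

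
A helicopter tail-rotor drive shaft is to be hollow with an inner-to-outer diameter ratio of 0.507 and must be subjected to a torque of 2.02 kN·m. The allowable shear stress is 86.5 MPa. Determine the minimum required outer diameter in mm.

For a hollow shaft with d_i/d_o = 0.507: τ_max = 16T/(π d_o³ (1−k⁴)), so d_o = [16T/(π τ_allow (1−k⁴))]^(1/3) = [16·2020/(π·8.65×10^7·0.9339)]^(1/3) = 0.05031 m.

50.3 mm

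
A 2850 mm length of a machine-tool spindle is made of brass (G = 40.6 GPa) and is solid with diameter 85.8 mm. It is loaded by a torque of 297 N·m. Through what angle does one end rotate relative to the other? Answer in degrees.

J = πd⁴/32 = π(0.0858)⁴/32 = 5.320×10^-6 m⁴.
θ = T·L/(G·J) = 297.0 × 2.85 / (40.6×10⁹ × 5.320×10^-6) = 3.919×10^-3 rad.

0.225°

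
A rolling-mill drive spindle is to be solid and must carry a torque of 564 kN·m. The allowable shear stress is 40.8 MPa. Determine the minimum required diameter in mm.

For a solid shaft τ_max = 16T/(πd³), so d = (16T/(π τ_allow))^(1/3) = (16·564000/(π·4.08×10^7))^(1/3) = 0.4129 m.

413 mm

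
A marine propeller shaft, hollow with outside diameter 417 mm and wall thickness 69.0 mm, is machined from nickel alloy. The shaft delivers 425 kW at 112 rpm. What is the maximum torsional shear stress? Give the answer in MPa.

ω = 2π·112/60 = 11.73 rad/s, so T = P/ω = 425×10³ / 11.73 = 36240 N·m.
J = π(d_o⁴ − d_i⁴)/32 = π(0.417⁴ − 0.279⁴)/32 = 2.374×10^-3 m⁴.
τ_max = T·r/J = 36240 × 0.208 / 2.374×10^-3 = 3.183×10^6 Pa.

3.18 MPa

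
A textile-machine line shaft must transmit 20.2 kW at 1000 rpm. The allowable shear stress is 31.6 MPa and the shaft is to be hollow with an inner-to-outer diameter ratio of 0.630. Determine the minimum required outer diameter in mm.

33.3 mm

ω = 2π·1000/60 = 104.7 rad/s, so T = P/ω = 20.2×10³ / 104.7 = 192.9 N·m.
For a hollow shaft with d_i/d_o = 0.630: τ_max = 16T/(π d_o³ (1−k⁴)), so d_o = [16T/(π τ_allow (1−k⁴))]^(1/3) = [16·192.9/(π·3.16×10^7·0.8425)]^(1/3) = 0.03329 m.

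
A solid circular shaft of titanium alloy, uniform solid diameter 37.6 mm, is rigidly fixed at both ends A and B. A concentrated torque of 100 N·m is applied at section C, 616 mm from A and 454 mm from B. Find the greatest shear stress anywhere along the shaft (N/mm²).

5.52 N/mm²

With uniform GJ and both ends fixed, compatibility θ_AC = θ_CB gives T_A·a = T_B·b, together with T_A + T_B = T₀.
T_A = T₀·b/(a+b) = 100.0·454/1070 = 42.43 N·m; T_B = 57.57 N·m.
τ in each portion: τ_AC = 4.07×10^6 Pa, τ_CB = 5.52×10^6 Pa; maximum is in CB.
τ_max = T_CB·r/J = 57.57·0.0188/1.96×10^-7 = 5.516×10^6 Pa.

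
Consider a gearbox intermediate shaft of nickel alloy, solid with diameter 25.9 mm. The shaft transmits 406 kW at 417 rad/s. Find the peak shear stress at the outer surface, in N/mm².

285 N/mm²

ω = 417 rad/s, so T = P/ω = 406×10³ / 417.0 = 973.6 N·m.
J = πd⁴/32 = π(0.0259)⁴/32 = 4.418×10^-8 m⁴.
τ_max = T·r/J = 973.6 × 0.0129 / 4.418×10^-8 = 2.854×10^8 Pa.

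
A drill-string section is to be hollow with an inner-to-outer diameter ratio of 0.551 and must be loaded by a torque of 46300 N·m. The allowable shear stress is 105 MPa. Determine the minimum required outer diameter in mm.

135 mm

For a hollow shaft with d_i/d_o = 0.551: τ_max = 16T/(π d_o³ (1−k⁴)), so d_o = [16T/(π τ_allow (1−k⁴))]^(1/3) = [16·46300/(π·1.05×10^8·0.9078)]^(1/3) = 0.1352 m.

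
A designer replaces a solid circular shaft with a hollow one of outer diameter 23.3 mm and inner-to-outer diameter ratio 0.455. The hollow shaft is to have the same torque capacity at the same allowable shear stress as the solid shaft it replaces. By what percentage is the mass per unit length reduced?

18.4 %

Equal τ_max and T ⇒ the solid shaft needs d_s³ = d_o³(1−k⁴), so d_s = 23.3·(1−0.455⁴)^(1/3) = 22.96 mm.
Area ratio A_h/A_s = d_o²(1−k²)/d_s² = (1−k²)/(1−k⁴)^(2/3) = 0.8165.
Mass saving = 1 − 0.8165 = 18.4 %.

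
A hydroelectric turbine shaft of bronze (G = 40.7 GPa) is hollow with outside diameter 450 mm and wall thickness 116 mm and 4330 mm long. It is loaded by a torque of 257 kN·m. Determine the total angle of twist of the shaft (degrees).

J = π(d_o⁴ − d_i⁴)/32 = π(0.450⁴ − 0.218⁴)/32 = 3.804×10^-3 m⁴.
θ = T·L/(G·J) = 257000 × 4.33 / (40.7×10⁹ × 3.804×10^-3) = 7.188×10^-3 rad.

0.412°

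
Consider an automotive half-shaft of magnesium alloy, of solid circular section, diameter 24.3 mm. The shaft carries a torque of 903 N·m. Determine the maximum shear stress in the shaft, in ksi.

J = πd⁴/32 = π(0.0243)⁴/32 = 3.423×10^-8 m⁴.
τ_max = T·r/J = 903.0 × 0.0122 / 3.423×10^-8 = 3.205×10^8 Pa.

46.5 ksi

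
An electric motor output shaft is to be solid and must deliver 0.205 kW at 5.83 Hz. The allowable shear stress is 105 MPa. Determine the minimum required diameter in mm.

ω = 2π·5.83 = 36.63 rad/s, so T = P/ω = 0.205×10³ / 36.63 = 5.596 N·m.
For a solid shaft τ_max = 16T/(πd³), so d = (16T/(π τ_allow))^(1/3) = (16·5.596/(π·1.05×10^8))^(1/3) = 0.006475 m.

6.47 mm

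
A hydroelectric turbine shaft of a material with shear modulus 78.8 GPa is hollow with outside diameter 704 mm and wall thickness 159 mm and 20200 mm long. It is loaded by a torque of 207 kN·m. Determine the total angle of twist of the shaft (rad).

0.00242 rad

J = π(d_o⁴ − d_i⁴)/32 = π(0.704⁴ − 0.386⁴)/32 = 0.02194 m⁴.
θ = T·L/(G·J) = 207000 × 20.2 / (78.8×10⁹ × 0.02194) = 2.419×10^-3 rad.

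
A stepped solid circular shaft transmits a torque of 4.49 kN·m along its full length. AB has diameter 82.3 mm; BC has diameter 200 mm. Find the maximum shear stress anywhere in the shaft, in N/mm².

Under the same torque, τ_max = 16T/(πd³) is largest where d is smallest — segment AB (d = 82.3 mm).
τ_max = 16·4490/(π·(0.0823)³) = 4.102×10^7 Pa.

41.0 N/mm²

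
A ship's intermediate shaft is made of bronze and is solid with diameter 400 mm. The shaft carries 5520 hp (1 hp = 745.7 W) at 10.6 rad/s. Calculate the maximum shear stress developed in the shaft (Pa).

ω = 10.6 rad/s, so T = P/ω = 5520×745.7 / 10.60 = 388300 N·m.
J = πd⁴/32 = π(0.400)⁴/32 = 2.513×10^-3 m⁴.
τ_max = T·r/J = 388300 × 0.200 / 2.513×10^-3 = 3.090×10^7 Pa.

3.09e7 Pa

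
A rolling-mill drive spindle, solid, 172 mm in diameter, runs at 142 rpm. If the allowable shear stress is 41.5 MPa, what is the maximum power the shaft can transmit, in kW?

617 kW

J = πd⁴/32 = π(0.172)⁴/32 = 8.592×10^-5 m⁴.
T_max = τ_allow·J/r = 4.15×10^7 × 8.592×10^-5 / 0.0860 = 41460 N·m.
ω = 2π·142/60 = 14.87 rad/s, so P_max = T_max·ω = 6.166×10^5 W.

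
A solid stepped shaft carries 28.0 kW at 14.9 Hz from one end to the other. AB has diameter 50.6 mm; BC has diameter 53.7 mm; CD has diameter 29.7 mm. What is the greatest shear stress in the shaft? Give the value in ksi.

ω = 2π·14.9 = 93.62 rad/s, so T = P/ω = 28.0×10³ / 93.62 = 299.1 N·m.
Under the same torque, τ_max = 16T/(πd³) is largest where d is smallest — segment CD (d = 29.7 mm).
τ_max = 16·299.1/(π·(0.0297)³) = 5.814×10^7 Pa.

8.43 ksi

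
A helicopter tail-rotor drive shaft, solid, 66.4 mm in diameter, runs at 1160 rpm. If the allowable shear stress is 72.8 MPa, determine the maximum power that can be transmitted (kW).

508 kW

J = πd⁴/32 = π(0.0664)⁴/32 = 1.908×10^-6 m⁴.
T_max = τ_allow·J/r = 7.28×10^7 × 1.908×10^-6 / 0.0332 = 4185 N·m.
ω = 2π·1160/60 = 121.5 rad/s, so P_max = T_max·ω = 5.083×10^5 W.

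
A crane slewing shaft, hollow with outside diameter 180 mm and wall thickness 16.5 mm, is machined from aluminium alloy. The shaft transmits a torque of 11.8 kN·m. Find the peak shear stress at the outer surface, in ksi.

J = π(d_o⁴ − d_i⁴)/32 = π(0.180⁴ − 0.147⁴)/32 = 5.722×10^-5 m⁴.
τ_max = T·r/J = 11800 × 0.0900 / 5.722×10^-5 = 1.856×10^7 Pa.

2.69 ksi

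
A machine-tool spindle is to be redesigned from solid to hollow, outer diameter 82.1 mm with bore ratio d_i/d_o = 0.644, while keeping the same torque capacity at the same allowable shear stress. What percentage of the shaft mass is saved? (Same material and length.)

33.6 %

Equal τ_max and T ⇒ the solid shaft needs d_s³ = d_o³(1−k⁴), so d_s = 82.1·(1−0.644⁴)^(1/3) = 77.09 mm.
Area ratio A_h/A_s = d_o²(1−k²)/d_s² = (1−k²)/(1−k⁴)^(2/3) = 0.6637.
Mass saving = 1 − 0.6637 = 33.6 %.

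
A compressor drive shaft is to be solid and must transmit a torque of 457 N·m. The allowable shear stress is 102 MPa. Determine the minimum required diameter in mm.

For a solid shaft τ_max = 16T/(πd³), so d = (16T/(π τ_allow))^(1/3) = (16·457.0/(π·1.02×10^8))^(1/3) = 0.02836 m.

28.4 mm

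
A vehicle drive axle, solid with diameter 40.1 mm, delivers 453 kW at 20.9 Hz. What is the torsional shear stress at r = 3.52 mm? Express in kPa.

ω = 2π·20.9 = 131.3 rad/s, so T = P/ω = 453×10³ / 131.3 = 3450 N·m.
J = πd⁴/32 = π(0.0401)⁴/32 = 2.539×10^-7 m⁴.
Shear stress varies linearly with radius: τ = T·r/J = 3450 × 0.00352 / 2.539×10^-7 = 4.783×10^7 Pa.

47800 kPa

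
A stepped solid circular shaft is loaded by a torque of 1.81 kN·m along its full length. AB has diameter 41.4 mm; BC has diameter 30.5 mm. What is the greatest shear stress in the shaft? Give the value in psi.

Under the same torque, τ_max = 16T/(πd³) is largest where d is smallest — segment BC (d = 30.5 mm).
τ_max = 16·1810/(π·(0.0305)³) = 3.249×10^8 Pa.

47100 psi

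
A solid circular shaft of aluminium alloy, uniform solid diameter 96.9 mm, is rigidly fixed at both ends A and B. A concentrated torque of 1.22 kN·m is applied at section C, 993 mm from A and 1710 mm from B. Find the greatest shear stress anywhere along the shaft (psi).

With uniform GJ and both ends fixed, compatibility θ_AC = θ_CB gives T_A·a = T_B·b, together with T_A + T_B = T₀.
T_A = T₀·b/(a+b) = 1220·1710/2703 = 771.8 N·m; T_B = 448.2 N·m.
τ in each portion: τ_AC = 4.32×10^6 Pa, τ_CB = 2.51×10^6 Pa; maximum is in AC.
τ_max = T_AC·r/J = 771.8·0.0485/8.66×10^-6 = 4.320×10^6 Pa.

627 psi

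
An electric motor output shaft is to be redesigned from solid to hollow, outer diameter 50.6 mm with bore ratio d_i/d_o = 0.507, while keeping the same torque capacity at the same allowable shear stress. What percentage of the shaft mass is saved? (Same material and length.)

Equal τ_max and T ⇒ the solid shaft needs d_s³ = d_o³(1−k⁴), so d_s = 50.6·(1−0.507⁴)^(1/3) = 49.46 mm.
Area ratio A_h/A_s = d_o²(1−k²)/d_s² = (1−k²)/(1−k⁴)^(2/3) = 0.7776.
Mass saving = 1 − 0.7776 = 22.2 %.

22.2 %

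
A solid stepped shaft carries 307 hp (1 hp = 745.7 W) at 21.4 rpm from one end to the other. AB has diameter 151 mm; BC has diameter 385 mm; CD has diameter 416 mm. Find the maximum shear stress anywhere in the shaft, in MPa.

ω = 2π·21.4/60 = 2.241 rad/s, so T = P/ω = 307×745.7 / 2.241 = 102200 N·m.
Under the same torque, τ_max = 16T/(πd³) is largest where d is smallest — segment AB (d = 151 mm).
τ_max = 16·102200/(π·(0.151)³) = 1.511×10^8 Pa.

151 MPa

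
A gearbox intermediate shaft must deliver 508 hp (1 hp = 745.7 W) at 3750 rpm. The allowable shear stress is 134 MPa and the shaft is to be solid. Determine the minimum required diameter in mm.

ω = 2π·3750/60 = 392.7 rad/s, so T = P/ω = 508×745.7 / 392.7 = 964.6 N·m.
For a solid shaft τ_max = 16T/(πd³), so d = (16T/(π τ_allow))^(1/3) = (16·964.6/(π·1.34×10^8))^(1/3) = 0.03322 m.

33.2 mm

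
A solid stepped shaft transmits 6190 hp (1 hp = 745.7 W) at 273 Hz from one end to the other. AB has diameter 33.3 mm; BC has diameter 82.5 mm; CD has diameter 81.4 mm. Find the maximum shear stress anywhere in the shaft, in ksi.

ω = 2π·273 = 1715 rad/s, so T = P/ω = 6190×745.7 / 1715 = 2691 N·m.
Under the same torque, τ_max = 16T/(πd³) is largest where d is smallest — segment AB (d = 33.3 mm).
τ_max = 16·2691/(π·(0.0333)³) = 3.712×10^8 Pa.

53.8 ksi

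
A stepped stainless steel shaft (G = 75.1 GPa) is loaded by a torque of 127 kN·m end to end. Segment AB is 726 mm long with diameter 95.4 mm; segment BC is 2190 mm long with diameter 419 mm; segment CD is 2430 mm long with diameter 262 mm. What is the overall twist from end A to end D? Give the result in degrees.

J_AB = π(0.0954)⁴/32 = 8.13×10^-6 m⁴; J_BC = π(0.419)⁴/32 = 3.03×10^-3 m⁴; J_CD = π(0.262)⁴/32 = 4.63×10^-4 m⁴.
θ = (T/G)·Σ L_i/J_i = (127000/75.1×10⁹)·(0.726/8.13×10^-6 + 2.19/3.03×10^-3 + 2.43/4.63×10^-4) = 0.1611 rad.

9.23°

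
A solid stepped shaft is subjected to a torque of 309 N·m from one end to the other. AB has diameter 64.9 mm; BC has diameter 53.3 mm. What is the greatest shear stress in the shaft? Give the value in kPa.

10400 kPa

Under the same torque, τ_max = 16T/(πd³) is largest where d is smallest — segment BC (d = 53.3 mm).
τ_max = 16·309.0/(π·(0.0533)³) = 1.039×10^7 Pa.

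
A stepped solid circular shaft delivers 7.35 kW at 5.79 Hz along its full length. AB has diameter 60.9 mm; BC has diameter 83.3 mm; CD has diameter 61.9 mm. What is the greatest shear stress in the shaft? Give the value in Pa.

ω = 2π·5.79 = 36.38 rad/s, so T = P/ω = 7.35×10³ / 36.38 = 202.0 N·m.
Under the same torque, τ_max = 16T/(πd³) is largest where d is smallest — segment AB (d = 60.9 mm).
τ_max = 16·202.0/(π·(0.0609)³) = 4.556×10^6 Pa.

4.56e6 Pa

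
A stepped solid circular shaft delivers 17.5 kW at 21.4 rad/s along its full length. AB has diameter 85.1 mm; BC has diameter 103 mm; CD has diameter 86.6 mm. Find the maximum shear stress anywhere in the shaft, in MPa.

ω = 21.4 rad/s, so T = P/ω = 17.5×10³ / 21.40 = 817.8 N·m.
Under the same torque, τ_max = 16T/(πd³) is largest where d is smallest — segment AB (d = 85.1 mm).
τ_max = 16·817.8/(π·(0.0851)³) = 6.758×10^6 Pa.

6.76 MPa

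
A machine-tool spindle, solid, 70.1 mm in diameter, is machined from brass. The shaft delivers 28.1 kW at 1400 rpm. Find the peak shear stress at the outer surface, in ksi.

ω = 2π·1400/60 = 146.6 rad/s, so T = P/ω = 28.1×10³ / 146.6 = 191.7 N·m.
J = πd⁴/32 = π(0.0701)⁴/32 = 2.371×10^-6 m⁴.
τ_max = T·r/J = 191.7 × 0.0350 / 2.371×10^-6 = 2.834×10^6 Pa.

0.411 ksi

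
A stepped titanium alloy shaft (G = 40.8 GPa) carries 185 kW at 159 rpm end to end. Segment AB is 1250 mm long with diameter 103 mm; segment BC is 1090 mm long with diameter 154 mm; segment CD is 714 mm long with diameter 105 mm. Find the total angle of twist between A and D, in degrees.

ω = 2π·159/60 = 16.65 rad/s, so T = P/ω = 185×10³ / 16.65 = 11110 N·m.
J_AB = π(0.103)⁴/32 = 1.10×10^-5 m⁴; J_BC = π(0.154)⁴/32 = 5.52×10^-5 m⁴; J_CD = π(0.105)⁴/32 = 1.19×10^-5 m⁴.
θ = (T/G)·Σ L_i/J_i = (11110/40.8×10⁹)·(1.25/1.10×10^-5 + 1.09/5.52×10^-5 + 0.714/1.19×10^-5) = 0.05248 rad.

3.01°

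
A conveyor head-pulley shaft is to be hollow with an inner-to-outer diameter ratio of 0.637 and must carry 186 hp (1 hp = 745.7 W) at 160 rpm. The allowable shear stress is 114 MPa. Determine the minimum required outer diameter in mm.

76.2 mm

ω = 2π·160/60 = 16.76 rad/s, so T = P/ω = 186×745.7 / 16.76 = 8278 N·m.
For a hollow shaft with d_i/d_o = 0.637: τ_max = 16T/(π d_o³ (1−k⁴)), so d_o = [16T/(π τ_allow (1−k⁴))]^(1/3) = [16·8278/(π·1.14×10^8·0.8354)]^(1/3) = 0.07622 m.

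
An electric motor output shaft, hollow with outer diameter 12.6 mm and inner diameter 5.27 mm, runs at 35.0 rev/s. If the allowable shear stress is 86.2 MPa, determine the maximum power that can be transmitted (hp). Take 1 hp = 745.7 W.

9.68 hp

J = π(d_o⁴ − d_i⁴)/32 = π(0.0126⁴ − 0.00527⁴)/32 = 2.399×10^-9 m⁴.
T_max = τ_allow·J/r = 8.62×10^7 × 2.399×10^-9 / 0.00630 = 32.82 N·m.
ω = 2π·35.0 = 219.9 rad/s, so P_max = T_max·ω = 7218 W.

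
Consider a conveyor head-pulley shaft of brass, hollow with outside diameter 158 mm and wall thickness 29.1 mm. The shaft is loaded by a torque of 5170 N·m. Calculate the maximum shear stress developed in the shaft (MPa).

7.94 MPa

J = π(d_o⁴ − d_i⁴)/32 = π(0.158⁴ − 0.0998⁴)/32 = 5.144×10^-5 m⁴.
τ_max = T·r/J = 5170 × 0.0790 / 5.144×10^-5 = 7.939×10^6 Pa.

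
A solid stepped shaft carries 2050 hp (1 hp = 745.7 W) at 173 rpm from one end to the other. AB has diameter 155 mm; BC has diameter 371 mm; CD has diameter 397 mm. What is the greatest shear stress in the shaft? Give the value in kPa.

115000 kPa

ω = 2π·173/60 = 18.12 rad/s, so T = P/ω = 2050×745.7 / 18.12 = 84380 N·m.
Under the same torque, τ_max = 16T/(πd³) is largest where d is smallest — segment AB (d = 155 mm).
τ_max = 16·84380/(π·(0.155)³) = 1.154×10^8 Pa.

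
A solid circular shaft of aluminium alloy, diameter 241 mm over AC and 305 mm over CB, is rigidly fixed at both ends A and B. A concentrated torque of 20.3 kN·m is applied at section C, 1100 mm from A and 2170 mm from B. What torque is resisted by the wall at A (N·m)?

8820 N·m

Compatibility: T_A·a/J_AC = T_B·b/J_CB with T_A + T_B = T₀.
J_AC = 3.31×10^-4 m⁴, J_CB = 8.50×10^-4 m⁴, so T_A = T₀·(J_AC/a)/((J_AC/a)+(J_CB/b)) = 8825 N·m, T_B = 11480 N·m.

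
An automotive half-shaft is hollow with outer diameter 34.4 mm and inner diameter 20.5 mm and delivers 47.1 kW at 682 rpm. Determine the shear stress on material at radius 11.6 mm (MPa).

63.7 MPa

ω = 2π·682/60 = 71.42 rad/s, so T = P/ω = 47.1×10³ / 71.42 = 659.5 N·m.
J = π(d_o⁴ − d_i⁴)/32 = π(0.0344⁴ − 0.0205⁴)/32 = 1.201×10^-7 m⁴.
Shear stress varies linearly with radius: τ = T·r/J = 659.5 × 0.0116 / 1.201×10^-7 = 6.368×10^7 Pa.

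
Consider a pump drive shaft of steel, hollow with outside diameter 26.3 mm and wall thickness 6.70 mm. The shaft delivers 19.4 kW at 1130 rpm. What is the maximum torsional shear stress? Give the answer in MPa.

48.7 MPa

ω = 2π·1130/60 = 118.3 rad/s, so T = P/ω = 19.4×10³ / 118.3 = 163.9 N·m.
J = π(d_o⁴ − d_i⁴)/32 = π(0.0263⁴ − 0.0129⁴)/32 = 4.425×10^-8 m⁴.
τ_max = T·r/J = 163.9 × 0.0132 / 4.425×10^-8 = 4.872×10^7 Pa.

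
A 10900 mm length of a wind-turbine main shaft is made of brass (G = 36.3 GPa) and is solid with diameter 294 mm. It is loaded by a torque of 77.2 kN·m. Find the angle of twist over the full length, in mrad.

J = πd⁴/32 = π(0.294)⁴/32 = 7.335×10^-4 m⁴.
θ = T·L/(G·J) = 77200 × 10.9 / (36.3×10⁹ × 7.335×10^-4) = 0.03160 rad.

31.6 mrad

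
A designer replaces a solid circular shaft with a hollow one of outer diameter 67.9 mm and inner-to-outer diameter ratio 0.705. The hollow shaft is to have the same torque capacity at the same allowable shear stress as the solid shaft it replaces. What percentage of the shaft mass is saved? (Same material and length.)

39.2 %

Equal τ_max and T ⇒ the solid shaft needs d_s³ = d_o³(1−k⁴), so d_s = 67.9·(1−0.705⁴)^(1/3) = 61.77 mm.
Area ratio A_h/A_s = d_o²(1−k²)/d_s² = (1−k²)/(1−k⁴)^(2/3) = 0.6077.
Mass saving = 1 − 0.6077 = 39.2 %.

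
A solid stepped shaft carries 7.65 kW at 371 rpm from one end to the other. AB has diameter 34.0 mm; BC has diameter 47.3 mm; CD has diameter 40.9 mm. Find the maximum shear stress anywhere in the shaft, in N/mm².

ω = 2π·371/60 = 38.85 rad/s, so T = P/ω = 7.65×10³ / 38.85 = 196.9 N·m.
Under the same torque, τ_max = 16T/(πd³) is largest where d is smallest — segment AB (d = 34.0 mm).
τ_max = 16·196.9/(π·(0.0340)³) = 2.551×10^7 Pa.

25.5 N/mm²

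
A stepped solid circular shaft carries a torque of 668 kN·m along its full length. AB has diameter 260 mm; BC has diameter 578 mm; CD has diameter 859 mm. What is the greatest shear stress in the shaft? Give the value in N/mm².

Under the same torque, τ_max = 16T/(πd³) is largest where d is smallest — segment AB (d = 260 mm).
τ_max = 16·668000/(π·(0.260)³) = 1.936×10^8 Pa.

194 N/mm²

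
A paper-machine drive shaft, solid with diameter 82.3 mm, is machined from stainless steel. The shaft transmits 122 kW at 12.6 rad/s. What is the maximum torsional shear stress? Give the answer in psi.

12800 psi

ω = 12.6 rad/s, so T = P/ω = 122×10³ / 12.60 = 9683 N·m.
J = πd⁴/32 = π(0.0823)⁴/32 = 4.504×10^-6 m⁴.
τ_max = T·r/J = 9683 × 0.0411 / 4.504×10^-6 = 8.846×10^7 Pa.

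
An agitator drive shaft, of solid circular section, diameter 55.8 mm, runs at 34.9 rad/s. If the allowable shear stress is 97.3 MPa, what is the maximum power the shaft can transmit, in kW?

J = πd⁴/32 = π(0.0558)⁴/32 = 9.518×10^-7 m⁴.
T_max = τ_allow·J/r = 9.73×10^7 × 9.518×10^-7 / 0.0279 = 3319 N·m.
ω = 34.9 rad/s, so P_max = T_max·ω = 1.158×10^5 W.

116 kW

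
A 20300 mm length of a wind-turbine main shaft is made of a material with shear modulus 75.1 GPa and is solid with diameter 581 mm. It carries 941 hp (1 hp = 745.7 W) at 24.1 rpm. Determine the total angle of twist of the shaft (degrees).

0.385°

ω = 2π·24.1/60 = 2.524 rad/s, so T = P/ω = 941×745.7 / 2.524 = 278000 N·m.
J = πd⁴/32 = π(0.581)⁴/32 = 0.01119 m⁴.
θ = T·L/(G·J) = 278000 × 20.3 / (75.1×10⁹ × 0.01119) = 6.718×10^-3 rad.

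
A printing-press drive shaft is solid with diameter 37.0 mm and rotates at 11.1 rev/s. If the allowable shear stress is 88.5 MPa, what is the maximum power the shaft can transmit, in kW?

61.4 kW

J = πd⁴/32 = π(0.0370)⁴/32 = 1.840×10^-7 m⁴.
T_max = τ_allow·J/r = 8.85×10^7 × 1.840×10^-7 / 0.0185 = 880.2 N·m.
ω = 2π·11.1 = 69.74 rad/s, so P_max = T_max·ω = 6.139×10^4 W.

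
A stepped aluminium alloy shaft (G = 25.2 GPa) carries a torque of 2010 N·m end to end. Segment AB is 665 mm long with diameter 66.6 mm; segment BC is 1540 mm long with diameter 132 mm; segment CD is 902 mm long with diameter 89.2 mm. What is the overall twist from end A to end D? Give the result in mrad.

43.2 mrad

J_AB = π(0.0666)⁴/32 = 1.93×10^-6 m⁴; J_BC = π(0.132)⁴/32 = 2.98×10^-5 m⁴; J_CD = π(0.0892)⁴/32 = 6.22×10^-6 m⁴.
θ = (T/G)·Σ L_i/J_i = (2010/25.2×10⁹)·(0.665/1.93×10^-6 + 1.54/2.98×10^-5 + 0.902/6.22×10^-6) = 0.04316 rad.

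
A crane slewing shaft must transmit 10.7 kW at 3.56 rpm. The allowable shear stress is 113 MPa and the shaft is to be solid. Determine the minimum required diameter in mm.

109 mm

ω = 2π·3.56/60 = 0.3728 rad/s, so T = P/ω = 10.7×10³ / 0.3728 = 28700 N·m.
For a solid shaft τ_max = 16T/(πd³), so d = (16T/(π τ_allow))^(1/3) = (16·28700/(π·1.13×10^8))^(1/3) = 0.1090 m.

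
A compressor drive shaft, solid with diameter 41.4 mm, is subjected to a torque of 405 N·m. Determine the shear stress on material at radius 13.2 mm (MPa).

J = πd⁴/32 = π(0.0414)⁴/32 = 2.884×10^-7 m⁴.
Shear stress varies linearly with radius: τ = T·r/J = 405.0 × 0.0132 / 2.884×10^-7 = 1.854×10^7 Pa.

18.5 MPa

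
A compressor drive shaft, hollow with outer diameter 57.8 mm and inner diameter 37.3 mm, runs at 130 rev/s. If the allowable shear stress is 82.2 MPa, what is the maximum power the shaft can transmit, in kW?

J = π(d_o⁴ − d_i⁴)/32 = π(0.0578⁴ − 0.0373⁴)/32 = 9.057×10^-7 m⁴.
T_max = τ_allow·J/r = 8.22×10^7 × 9.057×10^-7 / 0.0289 = 2576 N·m.
ω = 2π·130 = 816.8 rad/s, so P_max = T_max·ω = 2.104×10^6 W.

2100 kW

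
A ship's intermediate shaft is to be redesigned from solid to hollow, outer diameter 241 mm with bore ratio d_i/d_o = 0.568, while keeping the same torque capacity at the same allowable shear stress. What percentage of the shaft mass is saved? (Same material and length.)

Equal τ_max and T ⇒ the solid shaft needs d_s³ = d_o³(1−k⁴), so d_s = 241·(1−0.568⁴)^(1/3) = 232.3 mm.
Area ratio A_h/A_s = d_o²(1−k²)/d_s² = (1−k²)/(1−k⁴)^(2/3) = 0.7289.
Mass saving = 1 − 0.7289 = 27.1 %.

27.1 %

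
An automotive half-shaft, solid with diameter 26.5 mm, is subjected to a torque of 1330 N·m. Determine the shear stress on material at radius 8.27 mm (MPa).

J = πd⁴/32 = π(0.0265)⁴/32 = 4.842×10^-8 m⁴.
Shear stress varies linearly with radius: τ = T·r/J = 1330 × 0.00827 / 4.842×10^-8 = 2.272×10^8 Pa.

227 MPa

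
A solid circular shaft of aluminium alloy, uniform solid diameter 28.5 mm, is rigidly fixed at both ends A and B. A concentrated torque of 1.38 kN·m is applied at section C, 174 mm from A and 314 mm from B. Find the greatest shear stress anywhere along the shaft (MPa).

With uniform GJ and both ends fixed, compatibility θ_AC = θ_CB gives T_A·a = T_B·b, together with T_A + T_B = T₀.
T_A = T₀·b/(a+b) = 1380·314/488.0 = 888.0 N·m; T_B = 492.0 N·m.
τ in each portion: τ_AC = 1.95×10^8 Pa, τ_CB = 1.08×10^8 Pa; maximum is in AC.
τ_max = T_AC·r/J = 888.0·0.0143/6.48×10^-8 = 1.954×10^8 Pa.

195 MPa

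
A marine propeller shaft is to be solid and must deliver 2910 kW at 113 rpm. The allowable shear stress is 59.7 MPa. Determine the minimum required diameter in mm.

ω = 2π·113/60 = 11.83 rad/s, so T = P/ω = 2910×10³ / 11.83 = 245900 N·m.
For a solid shaft τ_max = 16T/(πd³), so d = (16T/(π τ_allow))^(1/3) = (16·245900/(π·5.97×10^7))^(1/3) = 0.2758 m.

276 mm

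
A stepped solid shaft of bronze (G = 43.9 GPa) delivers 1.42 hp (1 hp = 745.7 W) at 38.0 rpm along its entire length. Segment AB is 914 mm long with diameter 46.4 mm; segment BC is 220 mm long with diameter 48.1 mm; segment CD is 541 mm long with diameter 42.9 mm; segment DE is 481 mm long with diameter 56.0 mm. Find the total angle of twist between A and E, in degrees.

ω = 2π·38.0/60 = 3.979 rad/s, so T = P/ω = 1.42×745.7 / 3.979 = 266.1 N·m.
J_AB = π(0.0464)⁴/32 = 4.55×10^-7 m⁴; J_BC = π(0.0481)⁴/32 = 5.26×10^-7 m⁴; J_CD = π(0.0429)⁴/32 = 3.33×10^-7 m⁴; J_DE = π(0.0560)⁴/32 = 9.65×10^-7 m⁴.
θ = (T/G)·Σ L_i/J_i = (266.1/43.9×10⁹)·(0.914/4.55×10^-7 + 0.220/5.26×10^-7 + 0.541/3.33×10^-7 + 0.481/9.65×10^-7) = 0.02759 rad.

1.58°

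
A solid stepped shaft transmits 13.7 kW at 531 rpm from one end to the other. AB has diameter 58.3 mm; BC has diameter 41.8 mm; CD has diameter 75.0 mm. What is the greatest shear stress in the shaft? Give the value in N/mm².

ω = 2π·531/60 = 55.61 rad/s, so T = P/ω = 13.7×10³ / 55.61 = 246.4 N·m.
Under the same torque, τ_max = 16T/(πd³) is largest where d is smallest — segment BC (d = 41.8 mm).
τ_max = 16·246.4/(π·(0.0418)³) = 1.718×10^7 Pa.

17.2 N/mm²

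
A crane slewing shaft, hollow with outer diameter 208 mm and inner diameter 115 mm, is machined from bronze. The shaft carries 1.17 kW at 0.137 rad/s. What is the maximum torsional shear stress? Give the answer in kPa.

ω = 0.137 rad/s, so T = P/ω = 1.17×10³ / 0.1370 = 8540 N·m.
J = π(d_o⁴ − d_i⁴)/32 = π(0.208⁴ − 0.115⁴)/32 = 1.666×10^-4 m⁴.
τ_max = T·r/J = 8540 × 0.104 / 1.666×10^-4 = 5.331×10^6 Pa.

5330 kPa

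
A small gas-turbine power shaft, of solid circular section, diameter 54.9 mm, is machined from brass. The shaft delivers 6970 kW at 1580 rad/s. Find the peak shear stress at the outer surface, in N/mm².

ω = 1580 rad/s, so T = P/ω = 6970×10³ / 1580 = 4411 N·m.
J = πd⁴/32 = π(0.0549)⁴/32 = 8.918×10^-7 m⁴.
τ_max = T·r/J = 4411 × 0.0274 / 8.918×10^-7 = 1.358×10^8 Pa.

136 N/mm²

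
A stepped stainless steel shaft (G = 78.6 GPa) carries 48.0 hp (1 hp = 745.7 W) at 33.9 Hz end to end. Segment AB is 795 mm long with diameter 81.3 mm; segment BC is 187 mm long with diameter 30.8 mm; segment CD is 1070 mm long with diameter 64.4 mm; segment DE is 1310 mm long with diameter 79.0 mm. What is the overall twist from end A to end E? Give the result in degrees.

0.402°

ω = 2π·33.9 = 213.0 rad/s, so T = P/ω = 48.0×745.7 / 213.0 = 168.0 N·m.
J_AB = π(0.0813)⁴/32 = 4.29×10^-6 m⁴; J_BC = π(0.0308)⁴/32 = 8.83×10^-8 m⁴; J_CD = π(0.0644)⁴/32 = 1.69×10^-6 m⁴; J_DE = π(0.0790)⁴/32 = 3.82×10^-6 m⁴.
θ = (T/G)·Σ L_i/J_i = (168.0/78.6×10⁹)·(0.795/4.29×10^-6 + 0.187/8.83×10^-8 + 1.07/1.69×10^-6 + 1.31/3.82×10^-6) = 7.009×10^-3 rad.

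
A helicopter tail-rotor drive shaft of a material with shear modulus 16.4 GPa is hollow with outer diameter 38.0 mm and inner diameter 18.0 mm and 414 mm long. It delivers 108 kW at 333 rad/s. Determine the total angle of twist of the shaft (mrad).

ω = 333 rad/s, so T = P/ω = 108×10³ / 333.0 = 324.3 N·m.
J = π(d_o⁴ − d_i⁴)/32 = π(0.0380⁴ − 0.0180⁴)/32 = 1.944×10^-7 m⁴.
θ = T·L/(G·J) = 324.3 × 0.414 / (16.4×10⁹ × 1.944×10^-7) = 0.04211 rad.

42.1 mrad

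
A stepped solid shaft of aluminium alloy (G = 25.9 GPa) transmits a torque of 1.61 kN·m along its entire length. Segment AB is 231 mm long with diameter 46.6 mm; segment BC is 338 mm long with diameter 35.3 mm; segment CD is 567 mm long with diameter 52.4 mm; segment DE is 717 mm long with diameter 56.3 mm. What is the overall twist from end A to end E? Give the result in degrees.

J_AB = π(0.0466)⁴/32 = 4.63×10^-7 m⁴; J_BC = π(0.0353)⁴/32 = 1.52×10^-7 m⁴; J_CD = π(0.0524)⁴/32 = 7.40×10^-7 m⁴; J_DE = π(0.0563)⁴/32 = 9.86×10^-7 m⁴.
θ = (T/G)·Σ L_i/J_i = (1610/25.9×10⁹)·(0.231/4.63×10^-7 + 0.338/1.52×10^-7 + 0.567/7.40×10^-7 + 0.717/9.86×10^-7) = 0.2617 rad.

15.0°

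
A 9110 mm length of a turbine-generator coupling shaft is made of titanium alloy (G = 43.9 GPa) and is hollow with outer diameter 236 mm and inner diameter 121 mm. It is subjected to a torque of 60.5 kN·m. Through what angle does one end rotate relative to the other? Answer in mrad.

44.3 mrad

J = π(d_o⁴ − d_i⁴)/32 = π(0.236⁴ − 0.121⁴)/32 = 2.835×10^-4 m⁴.
θ = T·L/(G·J) = 60500 × 9.11 / (43.9×10⁹ × 2.835×10^-4) = 0.04429 rad.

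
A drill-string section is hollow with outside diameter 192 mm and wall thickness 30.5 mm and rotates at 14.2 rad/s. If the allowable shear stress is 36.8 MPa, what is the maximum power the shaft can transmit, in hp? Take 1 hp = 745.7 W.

J = π(d_o⁴ − d_i⁴)/32 = π(0.192⁴ − 0.131⁴)/32 = 1.045×10^-4 m⁴.
T_max = τ_allow·J/r = 3.68×10^7 × 1.045×10^-4 / 0.0960 = 40060 N·m.
ω = 14.2 rad/s, so P_max = T_max·ω = 5.688×10^5 W.

763 hp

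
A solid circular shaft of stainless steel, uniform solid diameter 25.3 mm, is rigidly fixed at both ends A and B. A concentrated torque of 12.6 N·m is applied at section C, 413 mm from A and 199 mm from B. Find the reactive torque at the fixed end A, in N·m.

With uniform GJ and both ends fixed, compatibility θ_AC = θ_CB gives T_A·a = T_B·b, together with T_A + T_B = T₀.
T_A = T₀·b/(a+b) = 12.60·199/612.0 = 4.097 N·m; T_B = 8.503 N·m.

4.10 N·m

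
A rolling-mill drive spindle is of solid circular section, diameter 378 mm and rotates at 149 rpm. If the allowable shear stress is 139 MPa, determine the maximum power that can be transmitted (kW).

J = πd⁴/32 = π(0.378)⁴/32 = 2.004×10^-3 m⁴.
T_max = τ_allow·J/r = 1.39×10^8 × 2.004×10^-3 / 0.189 = 1.474e6 N·m.
ω = 2π·149/60 = 15.60 rad/s, so P_max = T_max·ω = 2.300×10^7 W.

23000 kW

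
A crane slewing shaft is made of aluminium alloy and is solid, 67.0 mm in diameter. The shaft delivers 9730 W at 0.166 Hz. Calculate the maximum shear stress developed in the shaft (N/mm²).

158 N/mm²

ω = 2π·0.166 = 1.043 rad/s, so T = P/ω = 9730 / 1.043 = 9329 N·m.
J = πd⁴/32 = π(0.0670)⁴/32 = 1.978×10^-6 m⁴.
τ_max = T·r/J = 9329 × 0.0335 / 1.978×10^-6 = 1.580×10^8 Pa.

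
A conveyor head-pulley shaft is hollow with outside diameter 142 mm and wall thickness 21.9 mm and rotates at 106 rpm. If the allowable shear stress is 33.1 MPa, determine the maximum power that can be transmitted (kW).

J = π(d_o⁴ − d_i⁴)/32 = π(0.142⁴ − 0.0982⁴)/32 = 3.079×10^-5 m⁴.
T_max = τ_allow·J/r = 3.31×10^7 × 3.079×10^-5 / 0.0710 = 14350 N·m.
ω = 2π·106/60 = 11.10 rad/s, so P_max = T_max·ω = 1.593×10^5 W.

159 kW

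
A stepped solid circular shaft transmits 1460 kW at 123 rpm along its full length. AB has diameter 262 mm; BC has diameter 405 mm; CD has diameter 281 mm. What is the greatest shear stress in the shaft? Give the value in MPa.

ω = 2π·123/60 = 12.88 rad/s, so T = P/ω = 1460×10³ / 12.88 = 113300 N·m.
Under the same torque, τ_max = 16T/(πd³) is largest where d is smallest — segment AB (d = 262 mm).
τ_max = 16·113300/(π·(0.262)³) = 3.210×10^7 Pa.

32.1 MPa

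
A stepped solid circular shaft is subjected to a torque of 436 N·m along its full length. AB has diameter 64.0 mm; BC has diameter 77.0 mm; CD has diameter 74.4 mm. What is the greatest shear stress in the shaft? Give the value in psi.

Under the same torque, τ_max = 16T/(πd³) is largest where d is smallest — segment AB (d = 64.0 mm).
τ_max = 16·436.0/(π·(0.0640)³) = 8.471×10^6 Pa.

1230 psi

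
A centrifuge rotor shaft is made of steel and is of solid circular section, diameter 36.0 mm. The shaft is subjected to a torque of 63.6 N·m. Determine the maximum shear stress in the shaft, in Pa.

J = πd⁴/32 = π(0.0360)⁴/32 = 1.649×10^-7 m⁴.
τ_max = T·r/J = 63.60 × 0.0180 / 1.649×10^-7 = 6.943×10^6 Pa.

6.94e6 Pa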